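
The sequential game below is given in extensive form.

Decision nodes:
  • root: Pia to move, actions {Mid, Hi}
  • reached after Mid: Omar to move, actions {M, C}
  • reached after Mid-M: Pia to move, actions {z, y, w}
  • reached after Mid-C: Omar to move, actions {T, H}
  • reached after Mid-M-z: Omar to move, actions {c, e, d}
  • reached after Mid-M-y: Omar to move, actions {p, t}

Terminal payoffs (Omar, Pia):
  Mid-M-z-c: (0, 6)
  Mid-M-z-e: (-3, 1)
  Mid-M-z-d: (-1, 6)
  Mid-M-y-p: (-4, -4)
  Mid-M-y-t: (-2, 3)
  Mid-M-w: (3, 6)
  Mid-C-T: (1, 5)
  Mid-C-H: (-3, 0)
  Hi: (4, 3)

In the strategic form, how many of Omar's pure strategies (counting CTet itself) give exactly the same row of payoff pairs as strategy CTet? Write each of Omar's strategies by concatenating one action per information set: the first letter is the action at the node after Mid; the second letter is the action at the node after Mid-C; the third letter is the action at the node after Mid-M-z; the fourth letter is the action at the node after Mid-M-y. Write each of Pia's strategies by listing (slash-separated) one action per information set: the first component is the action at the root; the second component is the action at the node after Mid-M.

6

Row for CTet (columns Mid/z, Mid/y, Mid/w, Hi/z, Hi/y, Hi/w): (1,5) (1,5) (1,5) (4,3) (4,3) (4,3).
Under CTet, Omar's choice at the node after Mid-M-z and at the node after Mid-M-y can never be reached regardless of what Pia does, so varying those choices leaves every outcome unchanged.
Holding the reachable choices fixed and varying the unreachable ones freely already gives 3 × 2 = 6 equivalent strategies.
No other strategy reproduces this row, so those 6 are the full class: CTcp, CTct, CTep, CTet, CTdp, CTdt.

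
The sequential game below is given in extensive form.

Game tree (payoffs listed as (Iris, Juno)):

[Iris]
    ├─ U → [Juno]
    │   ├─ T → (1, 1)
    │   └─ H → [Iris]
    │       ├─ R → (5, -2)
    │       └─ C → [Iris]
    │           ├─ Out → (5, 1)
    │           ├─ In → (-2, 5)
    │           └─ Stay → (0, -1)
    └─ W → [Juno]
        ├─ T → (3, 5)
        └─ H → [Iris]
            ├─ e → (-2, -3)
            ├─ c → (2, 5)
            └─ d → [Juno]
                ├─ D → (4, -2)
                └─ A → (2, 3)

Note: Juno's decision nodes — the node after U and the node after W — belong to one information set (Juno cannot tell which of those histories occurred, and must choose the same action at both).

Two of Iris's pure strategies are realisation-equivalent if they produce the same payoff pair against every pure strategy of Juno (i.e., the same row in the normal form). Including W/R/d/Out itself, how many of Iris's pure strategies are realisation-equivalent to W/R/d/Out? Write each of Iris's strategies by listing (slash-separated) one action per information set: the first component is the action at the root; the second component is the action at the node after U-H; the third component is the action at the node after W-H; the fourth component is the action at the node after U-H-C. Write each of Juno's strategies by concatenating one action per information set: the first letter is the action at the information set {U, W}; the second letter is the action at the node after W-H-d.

Row for W/R/d/Out (columns TD, TA, HD, HA): (3,5) (3,5) (4,-2) (2,3).
Under W/R/d/Out, Iris's choice at the node after U-H and at the node after U-H-C can never be reached regardless of what Juno does, so varying those choices leaves every outcome unchanged.
Holding the reachable choices fixed and varying the unreachable ones freely already gives 2 × 3 = 6 equivalent strategies.
No other strategy reproduces this row, so those 6 are the full class: W/R/d/Out, W/R/d/In, W/R/d/Stay, W/C/d/Out, W/C/d/In, W/C/d/Stay.

6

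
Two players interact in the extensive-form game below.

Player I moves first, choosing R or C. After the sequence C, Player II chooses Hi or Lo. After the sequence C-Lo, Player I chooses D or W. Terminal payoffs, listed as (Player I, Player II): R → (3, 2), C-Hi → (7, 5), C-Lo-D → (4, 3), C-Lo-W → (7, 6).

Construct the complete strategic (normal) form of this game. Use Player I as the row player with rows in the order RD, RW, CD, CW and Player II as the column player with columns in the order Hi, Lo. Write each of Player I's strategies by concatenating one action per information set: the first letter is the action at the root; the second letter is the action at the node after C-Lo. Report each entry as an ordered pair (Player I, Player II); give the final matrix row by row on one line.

RD: (3,2) (3,2) | RW: (3,2) (3,2) | CD: (7,5) (4,3) | CW: (7,5) (7,6)

Row RD: Hi→(3,2), Lo→(3,2)
Row RW: Hi→(3,2), Lo→(3,2)
Row CD: Hi→(7,5), Lo→(4,3)
Row CW: Hi→(7,5), Lo→(7,6)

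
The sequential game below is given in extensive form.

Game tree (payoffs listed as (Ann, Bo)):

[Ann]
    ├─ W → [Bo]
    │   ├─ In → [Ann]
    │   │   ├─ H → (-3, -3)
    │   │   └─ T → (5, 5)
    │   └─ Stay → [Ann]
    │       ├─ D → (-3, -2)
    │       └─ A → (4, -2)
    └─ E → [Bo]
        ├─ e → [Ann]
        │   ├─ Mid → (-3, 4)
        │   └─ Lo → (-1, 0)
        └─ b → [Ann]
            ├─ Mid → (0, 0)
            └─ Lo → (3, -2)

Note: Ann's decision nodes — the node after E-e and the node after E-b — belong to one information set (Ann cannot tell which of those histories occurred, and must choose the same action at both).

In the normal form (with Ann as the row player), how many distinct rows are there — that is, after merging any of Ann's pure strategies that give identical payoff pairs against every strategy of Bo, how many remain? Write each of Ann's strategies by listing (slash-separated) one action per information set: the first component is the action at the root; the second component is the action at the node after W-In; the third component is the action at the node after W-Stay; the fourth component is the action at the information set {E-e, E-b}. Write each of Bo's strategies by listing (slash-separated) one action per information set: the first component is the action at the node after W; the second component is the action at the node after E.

6

Ann has 16 pure strategies: W/H/D/Mid, W/H/D/Lo, W/H/A/Mid, W/H/A/Lo, W/T/D/Mid, W/T/D/Lo, W/T/A/Mid, W/T/A/Lo, E/H/D/Mid, E/H/D/Lo, E/H/A/Mid, E/H/A/Lo, E/T/D/Mid, E/T/D/Lo, E/T/A/Mid, E/T/A/Lo. Columns: In/e, In/b, Stay/e, Stay/b.
{W/H/D/Mid, W/H/D/Lo} → row (-3,-3) (-3,-3) (-3,-2) (-3,-2)
{W/H/A/Mid, W/H/A/Lo} → row (-3,-3) (-3,-3) (4,-2) (4,-2)
{W/T/D/Mid, W/T/D/Lo} → row (5,5) (5,5) (-3,-2) (-3,-2)
{W/T/A/Mid, W/T/A/Lo} → row (5,5) (5,5) (4,-2) (4,-2)
{E/H/D/Mid, E/H/A/Mid, E/T/D/Mid, E/T/A/Mid} → row (-3,4) (0,0) (-3,4) (0,0)
{E/H/D/Lo, E/H/A/Lo, E/T/D/Lo, E/T/A/Lo} → row (-1,0) (3,-2) (-1,0) (3,-2)
That's 6 distinct rows out of 16 strategies.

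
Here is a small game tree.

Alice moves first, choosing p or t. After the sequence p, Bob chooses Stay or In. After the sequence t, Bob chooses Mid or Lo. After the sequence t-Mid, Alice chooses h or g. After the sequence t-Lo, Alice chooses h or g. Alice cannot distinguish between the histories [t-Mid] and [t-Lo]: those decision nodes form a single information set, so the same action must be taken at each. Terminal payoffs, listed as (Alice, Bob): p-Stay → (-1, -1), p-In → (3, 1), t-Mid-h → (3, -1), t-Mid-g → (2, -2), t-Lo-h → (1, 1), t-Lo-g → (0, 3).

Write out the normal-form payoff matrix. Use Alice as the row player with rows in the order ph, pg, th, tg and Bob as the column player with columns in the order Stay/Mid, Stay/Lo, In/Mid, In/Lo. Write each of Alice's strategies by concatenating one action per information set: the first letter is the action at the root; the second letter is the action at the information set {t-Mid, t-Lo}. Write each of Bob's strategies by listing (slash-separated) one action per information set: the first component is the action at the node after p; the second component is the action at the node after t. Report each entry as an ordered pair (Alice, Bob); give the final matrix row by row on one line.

Row ph: Stay/Mid→(-1,-1), Stay/Lo→(-1,-1), In/Mid→(3,1), In/Lo→(3,1)
Row pg: Stay/Mid→(-1,-1), Stay/Lo→(-1,-1), In/Mid→(3,1), In/Lo→(3,1)
Row th: Stay/Mid→(3,-1), Stay/Lo→(1,1), In/Mid→(3,-1), In/Lo→(1,1)
Row tg: Stay/Mid→(2,-2), Stay/Lo→(0,3), In/Mid→(2,-2), In/Lo→(0,3)

ph: (-1,-1) (-1,-1) (3,1) (3,1) | pg: (-1,-1) (-1,-1) (3,1) (3,1) | th: (3,-1) (1,1) (3,-1) (1,1) | tg: (2,-2) (0,3) (2,-2) (0,3)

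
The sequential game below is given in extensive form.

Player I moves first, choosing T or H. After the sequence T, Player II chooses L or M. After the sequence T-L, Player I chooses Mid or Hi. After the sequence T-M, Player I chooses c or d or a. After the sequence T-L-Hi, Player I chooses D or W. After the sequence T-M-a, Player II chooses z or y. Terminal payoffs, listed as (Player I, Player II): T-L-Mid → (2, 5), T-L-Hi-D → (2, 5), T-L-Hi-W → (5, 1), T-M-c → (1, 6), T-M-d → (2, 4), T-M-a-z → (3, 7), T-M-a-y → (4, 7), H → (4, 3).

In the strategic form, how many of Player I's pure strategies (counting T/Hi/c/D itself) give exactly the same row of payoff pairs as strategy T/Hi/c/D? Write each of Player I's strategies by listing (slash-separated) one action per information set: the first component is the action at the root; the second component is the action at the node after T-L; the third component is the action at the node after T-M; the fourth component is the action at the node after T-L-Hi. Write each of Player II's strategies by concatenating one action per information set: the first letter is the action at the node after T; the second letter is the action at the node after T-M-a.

3

Row for T/Hi/c/D (columns Lz, Ly, Mz, My): (2,5) (2,5) (1,6) (1,6).
Every one of Player I's information sets is on the play path for some reply by Player II when Player I follows T/Hi/c/D.
Even so, T/Mid/c/D, T/Mid/c/W happen to produce the same payoff in every column — so 3 strategies share this row.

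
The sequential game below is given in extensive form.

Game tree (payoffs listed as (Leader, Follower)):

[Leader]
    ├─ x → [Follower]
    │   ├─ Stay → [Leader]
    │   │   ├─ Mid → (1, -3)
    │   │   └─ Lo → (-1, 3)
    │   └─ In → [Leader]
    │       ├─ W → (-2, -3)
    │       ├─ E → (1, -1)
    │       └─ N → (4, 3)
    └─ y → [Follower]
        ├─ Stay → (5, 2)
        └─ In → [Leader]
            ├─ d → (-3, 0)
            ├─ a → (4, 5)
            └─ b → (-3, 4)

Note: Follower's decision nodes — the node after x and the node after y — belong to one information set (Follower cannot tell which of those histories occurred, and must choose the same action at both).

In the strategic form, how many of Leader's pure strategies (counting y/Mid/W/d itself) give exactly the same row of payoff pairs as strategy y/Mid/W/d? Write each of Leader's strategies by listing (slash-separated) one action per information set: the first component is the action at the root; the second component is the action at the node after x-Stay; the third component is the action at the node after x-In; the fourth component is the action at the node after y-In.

6

Row for y/Mid/W/d (columns Stay, In): (5,2) (-3,0).
Under y/Mid/W/d, Leader's choice at the node after x-Stay and at the node after x-In can never be reached regardless of what Follower does, so varying those choices leaves every outcome unchanged.
Holding the reachable choices fixed and varying the unreachable ones freely already gives 2 × 3 = 6 equivalent strategies.
No other strategy reproduces this row, so those 6 are the full class: y/Mid/W/d, y/Mid/E/d, y/Mid/N/d, y/Lo/W/d, y/Lo/E/d, y/Lo/N/d.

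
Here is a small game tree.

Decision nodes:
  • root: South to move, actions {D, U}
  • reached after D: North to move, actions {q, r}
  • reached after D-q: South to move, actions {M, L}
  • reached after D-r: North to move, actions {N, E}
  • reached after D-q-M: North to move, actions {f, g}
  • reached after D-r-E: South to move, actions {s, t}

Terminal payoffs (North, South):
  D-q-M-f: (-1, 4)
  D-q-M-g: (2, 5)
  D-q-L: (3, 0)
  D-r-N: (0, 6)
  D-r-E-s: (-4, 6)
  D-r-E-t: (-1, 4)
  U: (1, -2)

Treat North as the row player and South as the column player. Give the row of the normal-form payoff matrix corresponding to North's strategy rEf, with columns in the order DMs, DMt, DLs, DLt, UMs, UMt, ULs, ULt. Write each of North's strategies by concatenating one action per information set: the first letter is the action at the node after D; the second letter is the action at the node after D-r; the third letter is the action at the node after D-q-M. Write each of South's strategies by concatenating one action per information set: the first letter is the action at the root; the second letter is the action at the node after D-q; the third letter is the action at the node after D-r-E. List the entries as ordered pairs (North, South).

vs DMs: South plays D → North plays r at [D] → North plays E at [D-r] → South plays s at [D-r-E] → (-4, 6)
vs DMt: South plays D → North plays r at [D] → North plays E at [D-r] → South plays t at [D-r-E] → (-1, 4)
vs DLs: South plays D → North plays r at [D] → North plays E at [D-r] → South plays s at [D-r-E] → (-4, 6)
vs DLt: South plays D → North plays r at [D] → North plays E at [D-r] → South plays t at [D-r-E] → (-1, 4)
vs UMs: South plays U → (1, -2)
vs UMt: South plays U → (1, -2)
vs ULs: South plays U → (1, -2)
vs ULt: South plays U → (1, -2)

(-4,6) (-1,4) (-4,6) (-1,4) (1,-2) (1,-2) (1,-2) (1,-2)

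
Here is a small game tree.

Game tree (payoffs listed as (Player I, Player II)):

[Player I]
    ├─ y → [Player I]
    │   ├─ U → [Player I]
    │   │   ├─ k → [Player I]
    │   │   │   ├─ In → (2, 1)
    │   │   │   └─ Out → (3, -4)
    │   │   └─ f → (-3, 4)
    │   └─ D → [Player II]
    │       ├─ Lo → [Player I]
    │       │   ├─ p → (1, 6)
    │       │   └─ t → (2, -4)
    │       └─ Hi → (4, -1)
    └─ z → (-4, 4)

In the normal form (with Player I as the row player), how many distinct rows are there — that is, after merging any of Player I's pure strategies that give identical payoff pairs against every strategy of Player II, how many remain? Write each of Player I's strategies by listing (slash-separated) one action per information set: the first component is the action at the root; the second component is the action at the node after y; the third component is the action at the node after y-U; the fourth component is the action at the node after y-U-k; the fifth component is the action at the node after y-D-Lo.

6

Player I has 32 pure strategies: y/U/k/In/p, y/U/k/In/t, y/U/k/Out/p, y/U/k/Out/t, y/U/f/In/p, y/U/f/In/t, y/U/f/Out/p, y/U/f/Out/t, y/D/k/In/p, y/D/k/In/t, y/D/k/Out/p, y/D/k/Out/t, y/D/f/In/p, y/D/f/In/t, y/D/f/Out/p, y/D/f/Out/t, z/U/k/In/p, z/U/k/In/t, z/U/k/Out/p, z/U/k/Out/t, z/U/f/In/p, z/U/f/In/t, z/U/f/Out/p, z/U/f/Out/t, z/D/k/In/p, z/D/k/In/t, z/D/k/Out/p, z/D/k/Out/t, z/D/f/In/p, z/D/f/In/t, z/D/f/Out/p, z/D/f/Out/t. Columns: Lo, Hi.
{y/U/k/In/p, y/U/k/In/t} → row (2,1) (2,1)
{y/U/k/Out/p, y/U/k/Out/t} → row (3,-4) (3,-4)
{y/U/f/In/p, y/U/f/In/t, y/U/f/Out/p, y/U/f/Out/t} → row (-3,4) (-3,4)
{y/D/k/In/p, y/D/k/Out/p, y/D/f/In/p, y/D/f/Out/p} → row (1,6) (4,-1)
{y/D/k/In/t, y/D/k/Out/t, y/D/f/In/t, y/D/f/Out/t} → row (2,-4) (4,-1)
{z/U/k/In/p, z/U/k/In/t, z/U/k/Out/p, z/U/k/Out/t, z/U/f/In/p, z/U/f/In/t, z/U/f/Out/p, z/U/f/Out/t, z/D/k/In/p, z/D/k/In/t, z/D/k/Out/p, z/D/k/Out/t, z/D/f/In/p, z/D/f/In/t, z/D/f/Out/p, z/D/f/Out/t} → row (-4,4) (-4,4)
That's 6 distinct rows out of 32 strategies.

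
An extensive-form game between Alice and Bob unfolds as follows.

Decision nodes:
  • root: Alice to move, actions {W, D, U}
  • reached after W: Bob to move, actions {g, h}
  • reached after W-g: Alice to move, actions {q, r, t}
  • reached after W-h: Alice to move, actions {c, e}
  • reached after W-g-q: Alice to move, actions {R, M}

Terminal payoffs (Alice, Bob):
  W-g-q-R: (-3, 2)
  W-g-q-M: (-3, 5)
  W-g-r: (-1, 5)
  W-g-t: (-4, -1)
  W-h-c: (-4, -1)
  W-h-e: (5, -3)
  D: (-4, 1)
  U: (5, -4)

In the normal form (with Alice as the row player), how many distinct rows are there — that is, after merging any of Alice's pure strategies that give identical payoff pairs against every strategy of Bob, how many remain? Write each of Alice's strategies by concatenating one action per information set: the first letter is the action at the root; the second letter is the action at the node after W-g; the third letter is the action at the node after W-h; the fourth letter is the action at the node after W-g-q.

Alice has 36 pure strategies: WqcR, WqcM, WqeR, WqeM, WrcR, WrcM, WreR, WreM, WtcR, WtcM, WteR, WteM, DqcR, DqcM, DqeR, DqeM, DrcR, DrcM, DreR, DreM, DtcR, DtcM, DteR, DteM, UqcR, UqcM, UqeR, UqeM, UrcR, UrcM, UreR, UreM, UtcR, UtcM, UteR, UteM. Columns: g, h.
{WqcR} → row (-3,2) (-4,-1)
{WqcM} → row (-3,5) (-4,-1)
{WqeR} → row (-3,2) (5,-3)
{WqeM} → row (-3,5) (5,-3)
{WrcR, WrcM} → row (-1,5) (-4,-1)
{WreR, WreM} → row (-1,5) (5,-3)
{WtcR, WtcM} → row (-4,-1) (-4,-1)
{WteR, WteM} → row (-4,-1) (5,-3)
{DqcR, DqcM, DqeR, DqeM, DrcR, DrcM, DreR, DreM, DtcR, DtcM, DteR, DteM} → row (-4,1) (-4,1)
{UqcR, UqcM, UqeR, UqeM, UrcR, UrcM, UreR, UreM, UtcR, UtcM, UteR, UteM} → row (5,-4) (5,-4)
That's 10 distinct rows out of 36 strategies.

10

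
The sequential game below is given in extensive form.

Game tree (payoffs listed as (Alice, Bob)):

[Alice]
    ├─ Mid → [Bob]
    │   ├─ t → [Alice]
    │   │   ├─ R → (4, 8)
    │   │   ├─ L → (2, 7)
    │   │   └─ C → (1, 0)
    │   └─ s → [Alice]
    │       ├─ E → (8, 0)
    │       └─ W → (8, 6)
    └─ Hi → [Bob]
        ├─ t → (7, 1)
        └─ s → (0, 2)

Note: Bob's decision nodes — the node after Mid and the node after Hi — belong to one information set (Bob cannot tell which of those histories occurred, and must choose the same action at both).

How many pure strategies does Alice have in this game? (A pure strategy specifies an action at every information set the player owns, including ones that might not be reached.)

Alice owns the root with actions {Mid, Hi} — two choices.
Alice owns the node after Mid-t with actions {R, L, C} — three choices.
Alice owns the node after Mid-s with actions {E, W} — two choices.
A pure strategy fixes one action at each information set independently, so the count is the product 2 × 3 × 2 = 12.

12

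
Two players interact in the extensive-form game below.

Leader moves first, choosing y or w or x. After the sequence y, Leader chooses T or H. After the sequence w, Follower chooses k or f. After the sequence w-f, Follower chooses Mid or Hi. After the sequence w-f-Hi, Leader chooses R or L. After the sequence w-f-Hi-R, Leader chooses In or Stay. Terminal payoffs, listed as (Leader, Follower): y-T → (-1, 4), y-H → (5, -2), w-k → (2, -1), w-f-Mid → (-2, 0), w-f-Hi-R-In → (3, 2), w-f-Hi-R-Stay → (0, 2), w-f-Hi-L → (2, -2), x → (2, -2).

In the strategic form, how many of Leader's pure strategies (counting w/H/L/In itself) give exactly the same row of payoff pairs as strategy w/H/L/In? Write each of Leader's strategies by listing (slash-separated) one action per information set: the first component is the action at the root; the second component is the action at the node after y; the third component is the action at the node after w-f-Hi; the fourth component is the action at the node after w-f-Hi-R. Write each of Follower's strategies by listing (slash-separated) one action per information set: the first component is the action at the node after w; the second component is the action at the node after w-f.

4

Row for w/H/L/In (columns k/Mid, k/Hi, f/Mid, f/Hi): (2,-1) (2,-1) (-2,0) (2,-2).
Under w/H/L/In, Leader's choice at the node after y and at the node after w-f-Hi-R can never be reached regardless of what Follower does, so varying those choices leaves every outcome unchanged.
Holding the reachable choices fixed and varying the unreachable ones freely already gives 2 × 2 = 4 equivalent strategies.
No other strategy reproduces this row, so those 4 are the full class: w/T/L/In, w/T/L/Stay, w/H/L/In, w/H/L/Stay.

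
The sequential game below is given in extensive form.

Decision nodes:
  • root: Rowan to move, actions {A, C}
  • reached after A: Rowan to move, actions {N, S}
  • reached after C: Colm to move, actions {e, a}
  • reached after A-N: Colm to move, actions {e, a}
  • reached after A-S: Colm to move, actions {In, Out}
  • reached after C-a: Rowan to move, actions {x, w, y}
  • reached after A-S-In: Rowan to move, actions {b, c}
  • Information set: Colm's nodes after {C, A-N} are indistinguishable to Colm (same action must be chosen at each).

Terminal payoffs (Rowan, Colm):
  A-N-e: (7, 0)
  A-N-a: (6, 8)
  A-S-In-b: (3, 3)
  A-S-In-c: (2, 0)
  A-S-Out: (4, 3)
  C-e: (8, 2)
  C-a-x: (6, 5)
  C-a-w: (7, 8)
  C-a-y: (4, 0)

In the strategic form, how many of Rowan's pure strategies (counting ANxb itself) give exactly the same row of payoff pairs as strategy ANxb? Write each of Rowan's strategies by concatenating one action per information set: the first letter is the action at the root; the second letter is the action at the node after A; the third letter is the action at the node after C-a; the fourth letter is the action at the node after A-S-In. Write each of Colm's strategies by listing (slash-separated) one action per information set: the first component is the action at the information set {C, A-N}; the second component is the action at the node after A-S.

Row for ANxb (columns e/In, e/Out, a/In, a/Out): (7,0) (7,0) (6,8) (6,8).
Under ANxb, Rowan's choice at the node after C-a and at the node after A-S-In can never be reached regardless of what Colm does, so varying those choices leaves every outcome unchanged.
Holding the reachable choices fixed and varying the unreachable ones freely already gives 3 × 2 = 6 equivalent strategies.
No other strategy reproduces this row, so those 6 are the full class: ANxb, ANxc, ANwb, ANwc, ANyb, ANyc.

6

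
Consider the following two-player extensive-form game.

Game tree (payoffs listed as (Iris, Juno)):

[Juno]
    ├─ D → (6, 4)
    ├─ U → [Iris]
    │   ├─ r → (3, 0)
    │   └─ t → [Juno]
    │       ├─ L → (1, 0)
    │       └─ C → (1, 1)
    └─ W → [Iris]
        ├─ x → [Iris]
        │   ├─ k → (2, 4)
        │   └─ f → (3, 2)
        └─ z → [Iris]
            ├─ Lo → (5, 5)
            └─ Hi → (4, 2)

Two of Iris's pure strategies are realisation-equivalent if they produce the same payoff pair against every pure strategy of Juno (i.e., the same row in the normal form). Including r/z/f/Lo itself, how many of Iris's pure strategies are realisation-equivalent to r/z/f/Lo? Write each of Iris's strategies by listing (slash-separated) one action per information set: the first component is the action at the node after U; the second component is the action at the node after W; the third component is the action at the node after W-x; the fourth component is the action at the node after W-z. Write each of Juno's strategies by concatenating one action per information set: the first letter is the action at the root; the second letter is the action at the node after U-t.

Row for r/z/f/Lo (columns DL, DC, UL, UC, WL, WC): (6,4) (6,4) (3,0) (3,0) (5,5) (5,5).
Under r/z/f/Lo, Iris's choice at the node after W-x can never be reached regardless of what Juno does, so varying those choices leaves every outcome unchanged.
Holding the reachable choices fixed and varying the unreachable one freely already gives 2 equivalent strategies.
No other strategy reproduces this row, so those 2 are the full class: r/z/k/Lo, r/z/f/Lo.

2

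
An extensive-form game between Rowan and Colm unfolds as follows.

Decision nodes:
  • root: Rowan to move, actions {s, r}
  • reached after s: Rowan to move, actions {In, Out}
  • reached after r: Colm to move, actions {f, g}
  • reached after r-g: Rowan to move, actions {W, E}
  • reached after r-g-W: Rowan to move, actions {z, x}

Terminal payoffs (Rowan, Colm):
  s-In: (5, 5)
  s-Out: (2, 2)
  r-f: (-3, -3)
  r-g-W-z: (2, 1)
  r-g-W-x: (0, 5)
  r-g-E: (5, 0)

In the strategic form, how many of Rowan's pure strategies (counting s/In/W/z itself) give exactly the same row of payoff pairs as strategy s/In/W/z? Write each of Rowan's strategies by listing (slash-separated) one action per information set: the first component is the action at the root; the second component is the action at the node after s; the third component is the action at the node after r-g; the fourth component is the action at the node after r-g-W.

Row for s/In/W/z (columns f, g): (5,5) (5,5).
Under s/In/W/z, Rowan's choice at the node after r-g and at the node after r-g-W can never be reached regardless of what Colm does, so varying those choices leaves every outcome unchanged.
Holding the reachable choices fixed and varying the unreachable ones freely already gives 2 × 2 = 4 equivalent strategies.
No other strategy reproduces this row, so those 4 are the full class: s/In/W/z, s/In/W/x, s/In/E/z, s/In/E/x.

4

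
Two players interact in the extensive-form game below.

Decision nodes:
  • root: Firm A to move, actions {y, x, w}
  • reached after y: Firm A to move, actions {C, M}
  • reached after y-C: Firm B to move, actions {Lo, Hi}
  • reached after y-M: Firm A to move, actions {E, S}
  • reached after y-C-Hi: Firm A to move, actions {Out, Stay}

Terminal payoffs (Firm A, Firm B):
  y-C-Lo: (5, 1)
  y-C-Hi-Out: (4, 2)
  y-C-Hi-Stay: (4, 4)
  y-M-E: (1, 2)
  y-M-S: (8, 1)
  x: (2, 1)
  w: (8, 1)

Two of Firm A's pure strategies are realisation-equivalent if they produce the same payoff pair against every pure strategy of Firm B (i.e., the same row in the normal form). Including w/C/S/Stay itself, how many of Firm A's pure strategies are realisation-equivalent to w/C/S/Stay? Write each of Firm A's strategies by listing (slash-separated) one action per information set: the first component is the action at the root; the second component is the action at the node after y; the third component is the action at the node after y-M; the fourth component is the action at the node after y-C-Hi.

10

Row for w/C/S/Stay (columns Lo, Hi): (8,1) (8,1).
Under w/C/S/Stay, Firm A's choice at the node after y and at the node after y-M and at the node after y-C-Hi can never be reached regardless of what Firm B does, so varying those choices leaves every outcome unchanged.
Holding the reachable choices fixed and varying the unreachable ones freely already gives 2 × 2 × 2 = 8 equivalent strategies.
Checking the remaining rows, y/M/S/Out, y/M/S/Stay also happen to give the same payoffs in every column, bringing the total to 10: y/M/S/Out, y/M/S/Stay, w/C/E/Out, w/C/E/Stay, w/C/S/Out, w/C/S/Stay, w/M/E/Out, w/M/E/Stay, w/M/S/Out, w/M/S/Stay.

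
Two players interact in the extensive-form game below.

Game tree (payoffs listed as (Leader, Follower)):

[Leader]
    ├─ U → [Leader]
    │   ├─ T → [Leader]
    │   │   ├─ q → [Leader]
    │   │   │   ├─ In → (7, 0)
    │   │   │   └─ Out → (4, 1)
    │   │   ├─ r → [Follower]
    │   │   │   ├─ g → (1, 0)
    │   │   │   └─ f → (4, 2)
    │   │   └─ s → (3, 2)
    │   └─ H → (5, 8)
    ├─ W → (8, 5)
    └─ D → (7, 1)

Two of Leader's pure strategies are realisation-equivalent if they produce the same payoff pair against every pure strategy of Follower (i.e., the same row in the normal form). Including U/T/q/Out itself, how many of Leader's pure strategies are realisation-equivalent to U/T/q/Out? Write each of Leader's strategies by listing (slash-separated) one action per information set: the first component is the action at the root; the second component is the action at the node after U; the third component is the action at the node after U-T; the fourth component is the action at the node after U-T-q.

1

Row for U/T/q/Out (columns g, f): (4,1) (4,1).
Every one of Leader's information sets is on the play path for some reply by Follower when Leader follows U/T/q/Out.
Changing the action at any of them therefore changes at least one column, so only U/T/q/Out itself gives this row.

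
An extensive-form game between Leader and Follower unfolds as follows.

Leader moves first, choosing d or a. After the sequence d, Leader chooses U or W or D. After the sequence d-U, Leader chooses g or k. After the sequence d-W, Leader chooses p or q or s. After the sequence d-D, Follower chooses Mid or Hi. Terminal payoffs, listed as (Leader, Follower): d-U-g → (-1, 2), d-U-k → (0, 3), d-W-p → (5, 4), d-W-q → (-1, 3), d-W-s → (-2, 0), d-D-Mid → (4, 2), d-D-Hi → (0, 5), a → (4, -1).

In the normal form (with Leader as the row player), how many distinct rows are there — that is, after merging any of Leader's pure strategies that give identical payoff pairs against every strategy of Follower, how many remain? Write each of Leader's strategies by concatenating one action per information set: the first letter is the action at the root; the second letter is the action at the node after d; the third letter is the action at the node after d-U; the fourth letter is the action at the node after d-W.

7

Leader has 36 pure strategies: dUgp, dUgq, dUgs, dUkp, dUkq, dUks, dWgp, dWgq, dWgs, dWkp, dWkq, dWks, dDgp, dDgq, dDgs, dDkp, dDkq, dDks, aUgp, aUgq, aUgs, aUkp, aUkq, aUks, aWgp, aWgq, aWgs, aWkp, aWkq, aWks, aDgp, aDgq, aDgs, aDkp, aDkq, aDks. Columns: Mid, Hi.
{dUgp, dUgq, dUgs} → row (-1,2) (-1,2)
{dUkp, dUkq, dUks} → row (0,3) (0,3)
{dWgp, dWkp} → row (5,4) (5,4)
{dWgq, dWkq} → row (-1,3) (-1,3)
{dWgs, dWks} → row (-2,0) (-2,0)
{dDgp, dDgq, dDgs, dDkp, dDkq, dDks} → row (4,2) (0,5)
{aUgp, aUgq, aUgs, aUkp, aUkq, aUks, aWgp, aWgq, aWgs, aWkp, aWkq, aWks, aDgp, aDgq, aDgs, aDkp, aDkq, aDks} → row (4,-1) (4,-1)
That's 7 distinct rows out of 36 strategies.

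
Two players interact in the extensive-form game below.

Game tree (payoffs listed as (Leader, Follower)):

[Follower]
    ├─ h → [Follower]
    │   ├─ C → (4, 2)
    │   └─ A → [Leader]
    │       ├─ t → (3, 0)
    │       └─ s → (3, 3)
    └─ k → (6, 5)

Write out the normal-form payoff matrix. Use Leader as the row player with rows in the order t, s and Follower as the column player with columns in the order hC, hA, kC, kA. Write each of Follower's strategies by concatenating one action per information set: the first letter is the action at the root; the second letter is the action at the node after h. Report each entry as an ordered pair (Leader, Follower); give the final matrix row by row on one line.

t: (4,2) (3,0) (6,5) (6,5) | s: (4,2) (3,3) (6,5) (6,5)

Row t: hC→(4,2), hA→(3,0), kC→(6,5), kA→(6,5)
Row s: hC→(4,2), hA→(3,3), kC→(6,5), kA→(6,5)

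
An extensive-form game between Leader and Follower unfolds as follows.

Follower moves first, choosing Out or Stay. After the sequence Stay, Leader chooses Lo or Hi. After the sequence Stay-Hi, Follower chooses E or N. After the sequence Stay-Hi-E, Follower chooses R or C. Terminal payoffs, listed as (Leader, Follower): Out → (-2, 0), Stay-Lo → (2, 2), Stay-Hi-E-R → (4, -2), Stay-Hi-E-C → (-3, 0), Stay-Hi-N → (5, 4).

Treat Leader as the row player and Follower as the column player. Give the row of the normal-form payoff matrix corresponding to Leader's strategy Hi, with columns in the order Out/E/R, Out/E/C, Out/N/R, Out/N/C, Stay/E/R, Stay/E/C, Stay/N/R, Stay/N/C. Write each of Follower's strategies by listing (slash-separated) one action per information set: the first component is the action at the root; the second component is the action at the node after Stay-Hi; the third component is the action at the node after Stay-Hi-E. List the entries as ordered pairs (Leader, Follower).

(-2,0) (-2,0) (-2,0) (-2,0) (4,-2) (-3,0) (5,4) (5,4)

vs Out/E/R: Follower plays Out → (-2, 0)
vs Out/E/C: Follower plays Out → (-2, 0)
vs Out/N/R: Follower plays Out → (-2, 0)
vs Out/N/C: Follower plays Out → (-2, 0)
vs Stay/E/R: Follower plays Stay → Leader plays Hi at [Stay] → Follower plays E at [Stay-Hi] → Follower plays R at [Stay-Hi-E] → (4, -2)
vs Stay/E/C: Follower plays Stay → Leader plays Hi at [Stay] → Follower plays E at [Stay-Hi] → Follower plays C at [Stay-Hi-E] → (-3, 0)
vs Stay/N/R: Follower plays Stay → Leader plays Hi at [Stay] → Follower plays N at [Stay-Hi] → (5, 4)
vs Stay/N/C: Follower plays Stay → Leader plays Hi at [Stay] → Follower plays N at [Stay-Hi] → (5, 4)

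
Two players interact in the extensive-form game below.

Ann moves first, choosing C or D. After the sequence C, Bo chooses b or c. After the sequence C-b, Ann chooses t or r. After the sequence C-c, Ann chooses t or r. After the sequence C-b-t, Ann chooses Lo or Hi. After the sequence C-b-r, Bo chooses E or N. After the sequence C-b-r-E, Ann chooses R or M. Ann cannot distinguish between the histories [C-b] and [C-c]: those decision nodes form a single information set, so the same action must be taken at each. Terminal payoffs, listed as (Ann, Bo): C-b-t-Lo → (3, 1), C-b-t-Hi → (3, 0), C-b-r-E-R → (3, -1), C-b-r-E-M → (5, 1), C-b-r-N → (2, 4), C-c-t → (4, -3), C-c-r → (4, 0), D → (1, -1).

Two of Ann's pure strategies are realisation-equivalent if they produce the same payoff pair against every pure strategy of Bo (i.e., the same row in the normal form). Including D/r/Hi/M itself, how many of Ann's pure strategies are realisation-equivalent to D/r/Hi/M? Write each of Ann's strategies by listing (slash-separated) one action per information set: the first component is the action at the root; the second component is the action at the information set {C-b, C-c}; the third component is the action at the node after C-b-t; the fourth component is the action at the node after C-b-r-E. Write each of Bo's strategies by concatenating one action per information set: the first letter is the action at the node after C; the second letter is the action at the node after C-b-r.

Row for D/r/Hi/M (columns bE, bN, cE, cN): (1,-1) (1,-1) (1,-1) (1,-1).
Under D/r/Hi/M, Ann's choice at the information set {C-b, C-c} and at the node after C-b-t and at the node after C-b-r-E can never be reached regardless of what Bo does, so varying those choices leaves every outcome unchanged.
Holding the reachable choices fixed and varying the unreachable ones freely already gives 2 × 2 × 2 = 8 equivalent strategies.
No other strategy reproduces this row, so those 8 are the full class: D/t/Lo/R, D/t/Lo/M, D/t/Hi/R, D/t/Hi/M, D/r/Lo/R, D/r/Lo/M, D/r/Hi/R, D/r/Hi/M.

8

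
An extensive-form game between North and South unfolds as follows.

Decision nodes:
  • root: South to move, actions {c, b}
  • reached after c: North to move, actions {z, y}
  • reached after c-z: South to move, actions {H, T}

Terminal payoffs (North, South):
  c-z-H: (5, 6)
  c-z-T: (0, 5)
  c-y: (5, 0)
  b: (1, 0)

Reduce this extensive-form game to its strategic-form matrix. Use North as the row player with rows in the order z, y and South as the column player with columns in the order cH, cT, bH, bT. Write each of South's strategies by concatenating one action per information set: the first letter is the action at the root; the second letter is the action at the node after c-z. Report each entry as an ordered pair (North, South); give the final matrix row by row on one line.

Row z: cH→(5,6), cT→(0,5), bH→(1,0), bT→(1,0)
Row y: cH→(5,0), cT→(5,0), bH→(1,0), bT→(1,0)

z: (5,6) (0,5) (1,0) (1,0) | y: (5,0) (5,0) (1,0) (1,0)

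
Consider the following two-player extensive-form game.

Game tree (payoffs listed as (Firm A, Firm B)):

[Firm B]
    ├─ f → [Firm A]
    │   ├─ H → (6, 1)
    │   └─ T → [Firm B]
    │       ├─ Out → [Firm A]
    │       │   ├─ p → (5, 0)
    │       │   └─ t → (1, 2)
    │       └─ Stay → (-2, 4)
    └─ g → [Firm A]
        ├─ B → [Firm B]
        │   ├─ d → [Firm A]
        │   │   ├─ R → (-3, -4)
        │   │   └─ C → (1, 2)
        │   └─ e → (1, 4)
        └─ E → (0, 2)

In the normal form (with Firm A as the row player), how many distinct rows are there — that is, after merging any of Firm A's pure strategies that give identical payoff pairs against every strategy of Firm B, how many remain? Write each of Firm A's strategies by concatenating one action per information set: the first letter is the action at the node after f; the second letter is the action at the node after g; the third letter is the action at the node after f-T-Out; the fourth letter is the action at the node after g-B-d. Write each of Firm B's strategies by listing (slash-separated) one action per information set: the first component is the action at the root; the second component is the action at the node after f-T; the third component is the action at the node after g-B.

Firm A has 16 pure strategies: HBpR, HBpC, HBtR, HBtC, HEpR, HEpC, HEtR, HEtC, TBpR, TBpC, TBtR, TBtC, TEpR, TEpC, TEtR, TEtC. Columns: f/Out/d, f/Out/e, f/Stay/d, f/Stay/e, g/Out/d, g/Out/e, g/Stay/d, g/Stay/e.
{HBpR, HBtR} → row (6,1) (6,1) (6,1) (6,1) (-3,-4) (1,4) (-3,-4) (1,4)
{HBpC, HBtC} → row (6,1) (6,1) (6,1) (6,1) (1,2) (1,4) (1,2) (1,4)
{HEpR, HEpC, HEtR, HEtC} → row (6,1) (6,1) (6,1) (6,1) (0,2) (0,2) (0,2) (0,2)
{TBpR} → row (5,0) (5,0) (-2,4) (-2,4) (-3,-4) (1,4) (-3,-4) (1,4)
{TBpC} → row (5,0) (5,0) (-2,4) (-2,4) (1,2) (1,4) (1,2) (1,4)
{TBtR} → row (1,2) (1,2) (-2,4) (-2,4) (-3,-4) (1,4) (-3,-4) (1,4)
{TBtC} → row (1,2) (1,2) (-2,4) (-2,4) (1,2) (1,4) (1,2) (1,4)
{TEpR, TEpC} → row (5,0) (5,0) (-2,4) (-2,4) (0,2) (0,2) (0,2) (0,2)
{TEtR, TEtC} → row (1,2) (1,2) (-2,4) (-2,4) (0,2) (0,2) (0,2) (0,2)
That's 9 distinct rows out of 16 strategies.

9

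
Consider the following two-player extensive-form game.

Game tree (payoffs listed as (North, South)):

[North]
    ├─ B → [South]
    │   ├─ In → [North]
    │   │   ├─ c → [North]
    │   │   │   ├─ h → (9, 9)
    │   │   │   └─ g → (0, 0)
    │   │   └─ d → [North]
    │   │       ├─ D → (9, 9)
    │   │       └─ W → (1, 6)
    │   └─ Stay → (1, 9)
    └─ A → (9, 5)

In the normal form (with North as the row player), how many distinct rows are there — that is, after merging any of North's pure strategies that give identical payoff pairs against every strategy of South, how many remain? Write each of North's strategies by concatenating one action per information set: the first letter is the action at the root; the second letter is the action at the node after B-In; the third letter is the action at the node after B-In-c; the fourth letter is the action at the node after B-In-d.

North has 16 pure strategies: BchD, BchW, BcgD, BcgW, BdhD, BdhW, BdgD, BdgW, AchD, AchW, AcgD, AcgW, AdhD, AdhW, AdgD, AdgW. Columns: In, Stay.
{BchD, BchW, BdhD, BdgD} → row (9,9) (1,9)
{BcgD, BcgW} → row (0,0) (1,9)
{BdhW, BdgW} → row (1,6) (1,9)
{AchD, AchW, AcgD, AcgW, AdhD, AdhW, AdgD, AdgW} → row (9,5) (9,5)
That's 4 distinct rows out of 16 strategies.

4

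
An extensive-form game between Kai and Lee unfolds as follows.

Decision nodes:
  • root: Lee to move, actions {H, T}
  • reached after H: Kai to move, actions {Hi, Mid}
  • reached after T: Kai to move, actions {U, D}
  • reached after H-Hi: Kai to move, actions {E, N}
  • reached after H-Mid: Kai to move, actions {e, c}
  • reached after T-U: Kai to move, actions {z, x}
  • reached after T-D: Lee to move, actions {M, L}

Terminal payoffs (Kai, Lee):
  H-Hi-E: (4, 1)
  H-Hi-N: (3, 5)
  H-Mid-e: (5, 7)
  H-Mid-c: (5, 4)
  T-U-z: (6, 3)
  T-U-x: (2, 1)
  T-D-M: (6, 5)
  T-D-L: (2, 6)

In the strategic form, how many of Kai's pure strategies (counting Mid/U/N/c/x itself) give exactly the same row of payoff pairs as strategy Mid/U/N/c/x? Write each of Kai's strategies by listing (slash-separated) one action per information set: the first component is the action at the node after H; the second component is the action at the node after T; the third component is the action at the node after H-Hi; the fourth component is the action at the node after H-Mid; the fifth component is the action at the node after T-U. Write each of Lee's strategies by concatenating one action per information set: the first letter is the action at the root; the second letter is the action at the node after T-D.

Row for Mid/U/N/c/x (columns HM, HL, TM, TL): (5,4) (5,4) (2,1) (2,1).
Under Mid/U/N/c/x, Kai's choice at the node after H-Hi can never be reached regardless of what Lee does, so varying those choices leaves every outcome unchanged.
Holding the reachable choices fixed and varying the unreachable one freely already gives 2 equivalent strategies.
No other strategy reproduces this row, so those 2 are the full class: Mid/U/E/c/x, Mid/U/N/c/x.

2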